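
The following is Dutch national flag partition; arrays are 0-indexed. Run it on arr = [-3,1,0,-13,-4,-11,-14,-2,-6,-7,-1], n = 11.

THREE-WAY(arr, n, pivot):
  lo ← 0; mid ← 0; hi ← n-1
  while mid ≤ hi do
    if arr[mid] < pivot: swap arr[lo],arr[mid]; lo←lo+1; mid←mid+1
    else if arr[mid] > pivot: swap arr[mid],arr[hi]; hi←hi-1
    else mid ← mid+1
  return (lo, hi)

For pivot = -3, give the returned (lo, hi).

lo=0 mid=0 hi=10
-3=-3: mid=1
1>-3: swap(1,10), hi=9 ⇒ [-3,-1,0,-13,-4,-11,-14,-2,-6,-7,1]
-1>-3: swap(1,9), hi=8 ⇒ [-3,-7,0,-13,-4,-11,-14,-2,-6,-1,1]
-7<-3: swap(0,1), lo=1 mid=2 ⇒ [-7,-3,0,-13,-4,-11,-14,-2,-6,-1,1]
0>-3: swap(2,8), hi=7 ⇒ [-7,-3,-6,-13,-4,-11,-14,-2,0,-1,1]
-6<-3: swap(1,2), lo=2 mid=3 ⇒ [-7,-6,-3,-13,-4,-11,-14,-2,0,-1,1]
-13<-3: swap(2,3), lo=3 mid=4 ⇒ [-7,-6,-13,-3,-4,-11,-14,-2,0,-1,1]
-4<-3: swap(3,4), lo=4 mid=5 ⇒ [-7,-6,-13,-4,-3,-11,-14,-2,0,-1,1]
-11<-3: swap(4,5), lo=5 mid=6 ⇒ [-7,-6,-13,-4,-11,-3,-14,-2,0,-1,1]
-14<-3: swap(5,6), lo=6 mid=7 ⇒ [-7,-6,-13,-4,-11,-14,-3,-2,0,-1,1]
-2>-3: swap(7,7), hi=6 ⇒ [-7,-6,-13,-4,-11,-14,-3,-2,0,-1,1]
done. lo=6 hi=6; arr=[-7,-6,-13,-4,-11,-14,-3,-2,0,-1,1]

(6, 6)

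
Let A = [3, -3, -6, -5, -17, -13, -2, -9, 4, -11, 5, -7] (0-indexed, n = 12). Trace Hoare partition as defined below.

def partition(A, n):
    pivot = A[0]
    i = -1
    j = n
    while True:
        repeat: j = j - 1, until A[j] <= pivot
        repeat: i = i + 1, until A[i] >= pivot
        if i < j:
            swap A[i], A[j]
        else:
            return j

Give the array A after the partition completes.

[-7, -3, -6, -5, -17, -13, -2, -9, -11, 4, 5, 3]

pivot = A[0] = 3; i = -1, j = 12
j→11 (A[11]=-7≤3), i→0 (A[0]=3≥3); i<j, swap → [-7, -3, -6, -5, -17, -13, -2, -9, 4, -11, 5, 3]
j→9 (A[9]=-11≤3), i→8 (A[8]=4≥3); i<j, swap → [-7, -3, -6, -5, -17, -13, -2, -9, -11, 4, 5, 3]
j→8, i→9; i≥j, return j=8. A = [-7, -3, -6, -5, -17, -13, -2, -9, -11, 4, 5, 3]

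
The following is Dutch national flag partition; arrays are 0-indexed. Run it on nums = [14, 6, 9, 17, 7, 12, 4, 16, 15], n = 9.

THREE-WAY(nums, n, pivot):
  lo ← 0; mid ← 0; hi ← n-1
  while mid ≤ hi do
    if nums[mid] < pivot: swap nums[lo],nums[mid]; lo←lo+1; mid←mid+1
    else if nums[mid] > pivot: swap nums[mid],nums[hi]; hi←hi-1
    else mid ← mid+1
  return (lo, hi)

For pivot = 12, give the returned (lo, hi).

(4, 4)

lo=0 mid=0 hi=8
14>12: swap(0,8), hi=7 ⇒ [15, 6, 9, 17, 7, 12, 4, 16, 14]
15>12: swap(0,7), hi=6 ⇒ [16, 6, 9, 17, 7, 12, 4, 15, 14]
16>12: swap(0,6), hi=5 ⇒ [4, 6, 9, 17, 7, 12, 16, 15, 14]
4<12: swap(0,0), lo=1 mid=1 ⇒ [4, 6, 9, 17, 7, 12, 16, 15, 14]
6<12: swap(1,1), lo=2 mid=2 ⇒ [4, 6, 9, 17, 7, 12, 16, 15, 14]
9<12: swap(2,2), lo=3 mid=3 ⇒ [4, 6, 9, 17, 7, 12, 16, 15, 14]
17>12: swap(3,5), hi=4 ⇒ [4, 6, 9, 12, 7, 17, 16, 15, 14]
12=12: mid=4
7<12: swap(3,4), lo=4 mid=5 ⇒ [4, 6, 9, 7, 12, 17, 16, 15, 14]
done. lo=4 hi=4; nums=[4, 6, 9, 7, 12, 17, 16, 15, 14]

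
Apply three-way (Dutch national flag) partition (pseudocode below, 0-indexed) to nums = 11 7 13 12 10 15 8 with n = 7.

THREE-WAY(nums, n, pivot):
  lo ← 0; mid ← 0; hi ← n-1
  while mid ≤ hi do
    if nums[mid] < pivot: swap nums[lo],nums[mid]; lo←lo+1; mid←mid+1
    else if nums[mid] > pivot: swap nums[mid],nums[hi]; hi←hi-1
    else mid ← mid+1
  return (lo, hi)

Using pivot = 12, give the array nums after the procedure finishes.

lo=0 mid=0 hi=6
11<12: swap(0,0), lo=1 mid=1 ⇒ 11 7 13 12 10 15 8
7<12: swap(1,1), lo=2 mid=2 ⇒ 11 7 13 12 10 15 8
13>12: swap(2,6), hi=5 ⇒ 11 7 8 12 10 15 13
8<12: swap(2,2), lo=3 mid=3 ⇒ 11 7 8 12 10 15 13
12=12: mid=4
10<12: swap(3,4), lo=4 mid=5 ⇒ 11 7 8 10 12 15 13
15>12: swap(5,5), hi=4 ⇒ 11 7 8 10 12 15 13
done. lo=4 hi=4; nums=11 7 8 10 12 15 13

11 7 8 10 12 15 13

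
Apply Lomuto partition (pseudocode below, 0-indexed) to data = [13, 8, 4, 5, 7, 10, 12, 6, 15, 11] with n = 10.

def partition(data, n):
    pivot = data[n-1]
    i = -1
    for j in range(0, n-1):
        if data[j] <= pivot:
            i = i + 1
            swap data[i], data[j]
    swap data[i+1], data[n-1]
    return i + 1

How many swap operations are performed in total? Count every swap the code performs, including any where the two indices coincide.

pivot = data[9] = 11; i = -1
j=0: data[0]=13 > 11 → no swap
j=1: data[1]=8 ≤ 11 → i=0, swap data[0],data[1] → [8, 13, 4, 5, 7, 10, 12, 6, 15, 11]
j=2: data[2]=4 ≤ 11 → i=1, swap data[1],data[2] → [8, 4, 13, 5, 7, 10, 12, 6, 15, 11]
j=3: data[3]=5 ≤ 11 → i=2, swap data[2],data[3] → [8, 4, 5, 13, 7, 10, 12, 6, 15, 11]
j=4: data[4]=7 ≤ 11 → i=3, swap data[3],data[4] → [8, 4, 5, 7, 13, 10, 12, 6, 15, 11]
j=5: data[5]=10 ≤ 11 → i=4, swap data[4],data[5] → [8, 4, 5, 7, 10, 13, 12, 6, 15, 11]
j=6: data[6]=12 > 11 → no swap
j=7: data[7]=6 ≤ 11 → i=5, swap data[5],data[7] → [8, 4, 5, 7, 10, 6, 12, 13, 15, 11]
j=8: data[8]=15 > 11 → no swap
final swap data[6],data[9] → [8, 4, 5, 7, 10, 6, 11, 13, 15, 12]; return 6

7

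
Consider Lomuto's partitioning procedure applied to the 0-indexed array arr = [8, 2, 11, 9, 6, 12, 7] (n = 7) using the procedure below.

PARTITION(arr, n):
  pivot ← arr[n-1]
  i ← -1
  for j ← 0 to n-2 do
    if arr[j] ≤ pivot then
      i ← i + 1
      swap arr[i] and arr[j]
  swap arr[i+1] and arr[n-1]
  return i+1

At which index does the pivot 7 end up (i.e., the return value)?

2

pivot=7, i=-1
j=0: 8>7, skip
j=1: 2≤7, i=0, swap(0,1) ⇒ [2, 8, 11, 9, 6, 12, 7]
j=2: 11>7, skip
j=3: 9>7, skip
j=4: 6≤7, i=1, swap(1,4) ⇒ [2, 6, 11, 9, 8, 12, 7]
j=5: 12>7, skip
swap(2,6) ⇒ [2, 6, 7, 9, 8, 12, 11]; return 2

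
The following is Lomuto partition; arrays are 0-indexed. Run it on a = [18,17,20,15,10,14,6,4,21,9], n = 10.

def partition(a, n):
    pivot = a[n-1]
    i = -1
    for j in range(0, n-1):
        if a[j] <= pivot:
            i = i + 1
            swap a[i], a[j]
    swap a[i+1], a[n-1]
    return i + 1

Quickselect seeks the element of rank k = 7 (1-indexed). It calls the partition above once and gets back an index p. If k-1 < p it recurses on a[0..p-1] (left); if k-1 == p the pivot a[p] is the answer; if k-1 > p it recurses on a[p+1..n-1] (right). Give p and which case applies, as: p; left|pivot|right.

pivot = a[9] = 9; i = -1
j=0: a[0]=18 > 9 → no swap
j=1: a[1]=17 > 9 → no swap
j=2: a[2]=20 > 9 → no swap
j=3: a[3]=15 > 9 → no swap
j=4: a[4]=10 > 9 → no swap
j=5: a[5]=14 > 9 → no swap
j=6: a[6]=6 ≤ 9 → i=0, swap a[0],a[6] → [6,17,20,15,10,14,18,4,21,9]
j=7: a[7]=4 ≤ 9 → i=1, swap a[1],a[7] → [6,4,20,15,10,14,18,17,21,9]
j=8: a[8]=21 > 9 → no swap
final swap a[2],a[9] → [6,4,9,15,10,14,18,17,21,20]; return 2
p = 2; k-1 = 6 > 2 ⇒ right

2; right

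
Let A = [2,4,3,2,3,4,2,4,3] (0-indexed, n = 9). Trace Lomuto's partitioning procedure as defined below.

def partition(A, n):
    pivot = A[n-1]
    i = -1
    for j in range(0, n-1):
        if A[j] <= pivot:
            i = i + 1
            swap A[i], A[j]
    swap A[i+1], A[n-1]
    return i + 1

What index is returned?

5

pivot=3, i=-1
j=0: 2≤3, i=0, swap(0,0) ⇒ [2,4,3,2,3,4,2,4,3]
j=1: 4>3, skip
j=2: 3≤3, i=1, swap(1,2) ⇒ [2,3,4,2,3,4,2,4,3]
j=3: 2≤3, i=2, swap(2,3) ⇒ [2,3,2,4,3,4,2,4,3]
j=4: 3≤3, i=3, swap(3,4) ⇒ [2,3,2,3,4,4,2,4,3]
j=5: 4>3, skip
j=6: 2≤3, i=4, swap(4,6) ⇒ [2,3,2,3,2,4,4,4,3]
j=7: 4>3, skip
swap(5,8) ⇒ [2,3,2,3,2,3,4,4,4]; return 5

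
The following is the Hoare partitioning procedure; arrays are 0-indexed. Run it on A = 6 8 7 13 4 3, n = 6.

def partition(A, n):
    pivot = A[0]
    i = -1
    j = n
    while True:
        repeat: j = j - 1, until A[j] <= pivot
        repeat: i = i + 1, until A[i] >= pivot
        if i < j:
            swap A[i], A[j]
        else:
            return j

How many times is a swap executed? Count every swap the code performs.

2

pivot = A[0] = 6; i = -1, j = 6
j→5 (A[5]=3≤6), i→0 (A[0]=6≥6); i<j, swap → 3 8 7 13 4 6
j→4 (A[4]=4≤6), i→1 (A[1]=8≥6); i<j, swap → 3 4 7 13 8 6
j→1, i→2; i≥j, return j=1. A = 3 4 7 13 8 6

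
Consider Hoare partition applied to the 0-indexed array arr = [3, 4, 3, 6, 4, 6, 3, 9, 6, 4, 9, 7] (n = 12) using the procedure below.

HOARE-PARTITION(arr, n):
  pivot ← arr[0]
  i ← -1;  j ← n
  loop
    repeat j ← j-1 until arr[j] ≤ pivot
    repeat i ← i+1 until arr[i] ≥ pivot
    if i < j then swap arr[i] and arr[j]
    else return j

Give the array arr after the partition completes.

pivot = arr[0] = 3; i = -1, j = 12
j→6 (arr[6]=3≤3), i→0 (arr[0]=3≥3); i<j, swap → [3, 4, 3, 6, 4, 6, 3, 9, 6, 4, 9, 7]
j→2 (arr[2]=3≤3), i→1 (arr[1]=4≥3); i<j, swap → [3, 3, 4, 6, 4, 6, 3, 9, 6, 4, 9, 7]
j→1, i→2; i≥j, return j=1. arr = [3, 3, 4, 6, 4, 6, 3, 9, 6, 4, 9, 7]

[3, 3, 4, 6, 4, 6, 3, 9, 6, 4, 9, 7]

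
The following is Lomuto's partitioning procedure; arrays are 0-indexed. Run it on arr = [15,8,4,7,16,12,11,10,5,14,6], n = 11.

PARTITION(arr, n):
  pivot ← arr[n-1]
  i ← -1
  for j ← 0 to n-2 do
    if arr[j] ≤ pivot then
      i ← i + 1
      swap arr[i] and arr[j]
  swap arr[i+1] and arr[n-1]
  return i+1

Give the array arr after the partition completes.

[4,5,6,7,16,12,11,10,8,14,15]

pivot=6, i=-1
j=0: 15>6, skip
j=1: 8>6, skip
j=2: 4≤6, i=0, swap(0,2) ⇒ [4,8,15,7,16,12,11,10,5,14,6]
j=3: 7>6, skip
j=4: 16>6, skip
j=5: 12>6, skip
j=6: 11>6, skip
j=7: 10>6, skip
j=8: 5≤6, i=1, swap(1,8) ⇒ [4,5,15,7,16,12,11,10,8,14,6]
j=9: 14>6, skip
swap(2,10) ⇒ [4,5,6,7,16,12,11,10,8,14,15]; return 2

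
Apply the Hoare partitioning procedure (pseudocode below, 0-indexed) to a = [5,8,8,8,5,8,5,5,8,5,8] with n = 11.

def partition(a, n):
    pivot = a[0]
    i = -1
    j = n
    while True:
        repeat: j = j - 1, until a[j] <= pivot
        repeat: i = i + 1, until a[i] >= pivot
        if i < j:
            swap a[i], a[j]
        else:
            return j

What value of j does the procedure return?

3

pivot = a[0] = 5; i = -1, j = 11
j→9 (a[9]=5≤5), i→0 (a[0]=5≥5); i<j, swap → [5,8,8,8,5,8,5,5,8,5,8]
j→7 (a[7]=5≤5), i→1 (a[1]=8≥5); i<j, swap → [5,5,8,8,5,8,5,8,8,5,8]
j→6 (a[6]=5≤5), i→2 (a[2]=8≥5); i<j, swap → [5,5,5,8,5,8,8,8,8,5,8]
j→4 (a[4]=5≤5), i→3 (a[3]=8≥5); i<j, swap → [5,5,5,5,8,8,8,8,8,5,8]
j→3, i→4; i≥j, return j=3. a = [5,5,5,5,8,8,8,8,8,5,8]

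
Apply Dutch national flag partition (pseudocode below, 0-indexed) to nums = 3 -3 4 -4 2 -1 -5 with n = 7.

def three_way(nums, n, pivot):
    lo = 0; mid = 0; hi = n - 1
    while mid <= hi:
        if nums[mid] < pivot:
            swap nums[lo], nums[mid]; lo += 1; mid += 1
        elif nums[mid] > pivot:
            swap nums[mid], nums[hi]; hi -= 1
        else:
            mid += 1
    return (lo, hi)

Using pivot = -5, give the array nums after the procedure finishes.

-5 4 -4 2 -1 -3 3

pivot = -5; lo=0, mid=0, hi=6
nums[mid]=3>-5: swap nums[0],nums[6]; hi=5 → -5 -3 4 -4 2 -1 3
nums[mid]=-5=-5: mid=1
nums[mid]=-3>-5: swap nums[1],nums[5]; hi=4 → -5 -1 4 -4 2 -3 3
nums[mid]=-1>-5: swap nums[1],nums[4]; hi=3 → -5 2 4 -4 -1 -3 3
nums[mid]=2>-5: swap nums[1],nums[3]; hi=2 → -5 -4 4 2 -1 -3 3
nums[mid]=-4>-5: swap nums[1],nums[2]; hi=1 → -5 4 -4 2 -1 -3 3
nums[mid]=4>-5: swap nums[1],nums[1]; hi=0 → -5 4 -4 2 -1 -3 3
end: lo=0, hi=0; nums = -5 4 -4 2 -1 -3 3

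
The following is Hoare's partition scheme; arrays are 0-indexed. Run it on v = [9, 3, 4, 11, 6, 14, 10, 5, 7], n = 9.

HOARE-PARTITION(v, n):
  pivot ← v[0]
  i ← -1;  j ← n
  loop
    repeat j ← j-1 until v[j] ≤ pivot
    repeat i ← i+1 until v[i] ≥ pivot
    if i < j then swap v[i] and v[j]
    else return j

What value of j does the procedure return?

pivot=9
j stops at 8 (7), i stops at 0 (9); swap ⇒ [7, 3, 4, 11, 6, 14, 10, 5, 9]
j stops at 7 (5), i stops at 3 (11); swap ⇒ [7, 3, 4, 5, 6, 14, 10, 11, 9]
j stops at 4, i stops at 5; i≥j ⇒ return 4. v=[7, 3, 4, 5, 6, 14, 10, 11, 9]

4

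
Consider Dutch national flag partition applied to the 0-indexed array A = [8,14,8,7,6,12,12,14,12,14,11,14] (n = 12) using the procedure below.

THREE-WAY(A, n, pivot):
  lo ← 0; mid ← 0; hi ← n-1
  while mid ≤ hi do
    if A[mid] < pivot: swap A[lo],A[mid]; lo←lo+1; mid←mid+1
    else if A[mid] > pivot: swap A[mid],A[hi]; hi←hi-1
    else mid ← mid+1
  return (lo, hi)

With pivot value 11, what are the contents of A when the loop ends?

[8,8,7,6,11,12,14,12,14,12,14,14]

lo=0 mid=0 hi=11
8<11: swap(0,0), lo=1 mid=1 ⇒ [8,14,8,7,6,12,12,14,12,14,11,14]
14>11: swap(1,11), hi=10 ⇒ [8,14,8,7,6,12,12,14,12,14,11,14]
14>11: swap(1,10), hi=9 ⇒ [8,11,8,7,6,12,12,14,12,14,14,14]
11=11: mid=2
8<11: swap(1,2), lo=2 mid=3 ⇒ [8,8,11,7,6,12,12,14,12,14,14,14]
7<11: swap(2,3), lo=3 mid=4 ⇒ [8,8,7,11,6,12,12,14,12,14,14,14]
6<11: swap(3,4), lo=4 mid=5 ⇒ [8,8,7,6,11,12,12,14,12,14,14,14]
12>11: swap(5,9), hi=8 ⇒ [8,8,7,6,11,14,12,14,12,12,14,14]
14>11: swap(5,8), hi=7 ⇒ [8,8,7,6,11,12,12,14,14,12,14,14]
12>11: swap(5,7), hi=6 ⇒ [8,8,7,6,11,14,12,12,14,12,14,14]
14>11: swap(5,6), hi=5 ⇒ [8,8,7,6,11,12,14,12,14,12,14,14]
12>11: swap(5,5), hi=4 ⇒ [8,8,7,6,11,12,14,12,14,12,14,14]
done. lo=4 hi=4; A=[8,8,7,6,11,12,14,12,14,12,14,14]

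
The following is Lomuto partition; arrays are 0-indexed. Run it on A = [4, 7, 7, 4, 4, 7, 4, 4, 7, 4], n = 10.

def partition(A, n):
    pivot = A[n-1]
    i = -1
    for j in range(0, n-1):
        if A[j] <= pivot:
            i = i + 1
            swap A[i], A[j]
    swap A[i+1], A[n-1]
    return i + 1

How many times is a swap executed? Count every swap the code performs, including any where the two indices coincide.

6

pivot=4, i=-1
j=0: 4≤4, i=0, swap(0,0) ⇒ [4, 7, 7, 4, 4, 7, 4, 4, 7, 4]
j=1: 7>4, skip
j=2: 7>4, skip
j=3: 4≤4, i=1, swap(1,3) ⇒ [4, 4, 7, 7, 4, 7, 4, 4, 7, 4]
j=4: 4≤4, i=2, swap(2,4) ⇒ [4, 4, 4, 7, 7, 7, 4, 4, 7, 4]
j=5: 7>4, skip
j=6: 4≤4, i=3, swap(3,6) ⇒ [4, 4, 4, 4, 7, 7, 7, 4, 7, 4]
j=7: 4≤4, i=4, swap(4,7) ⇒ [4, 4, 4, 4, 4, 7, 7, 7, 7, 4]
j=8: 7>4, skip
swap(5,9) ⇒ [4, 4, 4, 4, 4, 4, 7, 7, 7, 7]; return 5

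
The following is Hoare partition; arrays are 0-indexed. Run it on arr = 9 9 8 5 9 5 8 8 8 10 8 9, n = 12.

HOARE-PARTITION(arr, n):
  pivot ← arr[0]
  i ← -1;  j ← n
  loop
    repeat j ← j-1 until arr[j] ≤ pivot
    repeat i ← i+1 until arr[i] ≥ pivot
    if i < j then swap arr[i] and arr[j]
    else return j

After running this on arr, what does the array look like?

pivot = arr[0] = 9; i = -1, j = 12
j→11 (arr[11]=9≤9), i→0 (arr[0]=9≥9); i<j, swap → 9 9 8 5 9 5 8 8 8 10 8 9
j→10 (arr[10]=8≤9), i→1 (arr[1]=9≥9); i<j, swap → 9 8 8 5 9 5 8 8 8 10 9 9
j→8 (arr[8]=8≤9), i→4 (arr[4]=9≥9); i<j, swap → 9 8 8 5 8 5 8 8 9 10 9 9
j→7, i→8; i≥j, return j=7. arr = 9 8 8 5 8 5 8 8 9 10 9 9

9 8 8 5 8 5 8 8 9 10 9 9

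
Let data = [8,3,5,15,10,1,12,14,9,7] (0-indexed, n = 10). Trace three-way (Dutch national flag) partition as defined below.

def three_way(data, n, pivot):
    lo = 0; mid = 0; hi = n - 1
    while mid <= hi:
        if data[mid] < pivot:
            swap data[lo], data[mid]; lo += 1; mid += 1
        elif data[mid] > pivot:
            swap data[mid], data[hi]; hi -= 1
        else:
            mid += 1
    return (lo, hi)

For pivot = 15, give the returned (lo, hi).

pivot = 15; lo=0, mid=0, hi=9
data[mid]=8<15: swap data[0],data[0]; lo=1,mid=1 → [8,3,5,15,10,1,12,14,9,7]
data[mid]=3<15: swap data[1],data[1]; lo=2,mid=2 → [8,3,5,15,10,1,12,14,9,7]
data[mid]=5<15: swap data[2],data[2]; lo=3,mid=3 → [8,3,5,15,10,1,12,14,9,7]
data[mid]=15=15: mid=4
data[mid]=10<15: swap data[3],data[4]; lo=4,mid=5 → [8,3,5,10,15,1,12,14,9,7]
data[mid]=1<15: swap data[4],data[5]; lo=5,mid=6 → [8,3,5,10,1,15,12,14,9,7]
data[mid]=12<15: swap data[5],data[6]; lo=6,mid=7 → [8,3,5,10,1,12,15,14,9,7]
data[mid]=14<15: swap data[6],data[7]; lo=7,mid=8 → [8,3,5,10,1,12,14,15,9,7]
data[mid]=9<15: swap data[7],data[8]; lo=8,mid=9 → [8,3,5,10,1,12,14,9,15,7]
data[mid]=7<15: swap data[8],data[9]; lo=9,mid=10 → [8,3,5,10,1,12,14,9,7,15]
end: lo=9, hi=9; data = [8,3,5,10,1,12,14,9,7,15]

(9, 9)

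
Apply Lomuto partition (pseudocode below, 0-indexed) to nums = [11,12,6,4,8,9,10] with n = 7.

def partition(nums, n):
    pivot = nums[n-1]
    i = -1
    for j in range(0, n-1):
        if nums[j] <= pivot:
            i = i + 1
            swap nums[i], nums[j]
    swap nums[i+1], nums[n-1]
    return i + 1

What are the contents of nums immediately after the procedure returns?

[6,4,8,9,10,12,11]

pivot = nums[6] = 10; i = -1
j=0: nums[0]=11 > 10 → no swap
j=1: nums[1]=12 > 10 → no swap
j=2: nums[2]=6 ≤ 10 → i=0, swap nums[0],nums[2] → [6,12,11,4,8,9,10]
j=3: nums[3]=4 ≤ 10 → i=1, swap nums[1],nums[3] → [6,4,11,12,8,9,10]
j=4: nums[4]=8 ≤ 10 → i=2, swap nums[2],nums[4] → [6,4,8,12,11,9,10]
j=5: nums[5]=9 ≤ 10 → i=3, swap nums[3],nums[5] → [6,4,8,9,11,12,10]
final swap nums[4],nums[6] → [6,4,8,9,10,12,11]; return 4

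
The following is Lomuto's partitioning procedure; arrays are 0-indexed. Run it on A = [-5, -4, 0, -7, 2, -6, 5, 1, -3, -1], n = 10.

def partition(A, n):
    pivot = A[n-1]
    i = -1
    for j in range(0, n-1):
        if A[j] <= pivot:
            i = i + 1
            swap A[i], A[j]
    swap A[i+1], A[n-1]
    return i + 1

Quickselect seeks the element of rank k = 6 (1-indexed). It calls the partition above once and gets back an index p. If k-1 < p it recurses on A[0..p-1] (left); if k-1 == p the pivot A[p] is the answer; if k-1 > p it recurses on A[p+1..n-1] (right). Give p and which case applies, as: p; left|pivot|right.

pivot = A[9] = -1; i = -1
j=0: A[0]=-5 ≤ -1 → i=0, swap A[0],A[0] (no change) → [-5, -4, 0, -7, 2, -6, 5, 1, -3, -1]
j=1: A[1]=-4 ≤ -1 → i=1, swap A[1],A[1] (no change) → [-5, -4, 0, -7, 2, -6, 5, 1, -3, -1]
j=2: A[2]=0 > -1 → no swap
j=3: A[3]=-7 ≤ -1 → i=2, swap A[2],A[3] → [-5, -4, -7, 0, 2, -6, 5, 1, -3, -1]
j=4: A[4]=2 > -1 → no swap
j=5: A[5]=-6 ≤ -1 → i=3, swap A[3],A[5] → [-5, -4, -7, -6, 2, 0, 5, 1, -3, -1]
j=6: A[6]=5 > -1 → no swap
j=7: A[7]=1 > -1 → no swap
j=8: A[8]=-3 ≤ -1 → i=4, swap A[4],A[8] → [-5, -4, -7, -6, -3, 0, 5, 1, 2, -1]
final swap A[5],A[9] → [-5, -4, -7, -6, -3, -1, 5, 1, 2, 0]; return 5
p = 5; k-1 = 5 == 5 ⇒ pivot

5; pivot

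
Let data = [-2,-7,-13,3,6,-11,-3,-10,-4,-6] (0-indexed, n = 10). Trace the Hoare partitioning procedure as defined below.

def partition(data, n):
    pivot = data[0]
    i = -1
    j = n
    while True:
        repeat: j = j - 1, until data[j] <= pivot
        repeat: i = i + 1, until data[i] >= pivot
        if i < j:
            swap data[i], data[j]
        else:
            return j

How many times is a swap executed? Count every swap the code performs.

3

pivot = data[0] = -2; i = -1, j = 10
j→9 (data[9]=-6≤-2), i→0 (data[0]=-2≥-2); i<j, swap → [-6,-7,-13,3,6,-11,-3,-10,-4,-2]
j→8 (data[8]=-4≤-2), i→3 (data[3]=3≥-2); i<j, swap → [-6,-7,-13,-4,6,-11,-3,-10,3,-2]
j→7 (data[7]=-10≤-2), i→4 (data[4]=6≥-2); i<j, swap → [-6,-7,-13,-4,-10,-11,-3,6,3,-2]
j→6, i→7; i≥j, return j=6. data = [-6,-7,-13,-4,-10,-11,-3,6,3,-2]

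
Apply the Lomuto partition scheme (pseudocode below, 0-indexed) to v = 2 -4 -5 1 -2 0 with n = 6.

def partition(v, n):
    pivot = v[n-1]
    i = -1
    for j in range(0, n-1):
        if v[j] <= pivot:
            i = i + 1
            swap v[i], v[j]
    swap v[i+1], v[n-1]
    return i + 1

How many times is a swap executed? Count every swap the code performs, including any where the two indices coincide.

pivot=0, i=-1
j=0: 2>0, skip
j=1: -4≤0, i=0, swap(0,1) ⇒ -4 2 -5 1 -2 0
j=2: -5≤0, i=1, swap(1,2) ⇒ -4 -5 2 1 -2 0
j=3: 1>0, skip
j=4: -2≤0, i=2, swap(2,4) ⇒ -4 -5 -2 1 2 0
swap(3,5) ⇒ -4 -5 -2 0 2 1; return 3

4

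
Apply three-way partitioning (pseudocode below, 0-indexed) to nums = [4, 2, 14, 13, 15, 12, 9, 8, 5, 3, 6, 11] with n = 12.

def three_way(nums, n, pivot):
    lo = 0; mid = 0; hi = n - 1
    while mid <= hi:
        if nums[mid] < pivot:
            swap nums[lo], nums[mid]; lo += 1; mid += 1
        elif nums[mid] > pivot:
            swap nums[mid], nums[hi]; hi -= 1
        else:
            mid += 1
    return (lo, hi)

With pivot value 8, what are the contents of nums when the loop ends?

lo=0 mid=0 hi=11
4<8: swap(0,0), lo=1 mid=1 ⇒ [4, 2, 14, 13, 15, 12, 9, 8, 5, 3, 6, 11]
2<8: swap(1,1), lo=2 mid=2 ⇒ [4, 2, 14, 13, 15, 12, 9, 8, 5, 3, 6, 11]
14>8: swap(2,11), hi=10 ⇒ [4, 2, 11, 13, 15, 12, 9, 8, 5, 3, 6, 14]
11>8: swap(2,10), hi=9 ⇒ [4, 2, 6, 13, 15, 12, 9, 8, 5, 3, 11, 14]
6<8: swap(2,2), lo=3 mid=3 ⇒ [4, 2, 6, 13, 15, 12, 9, 8, 5, 3, 11, 14]
13>8: swap(3,9), hi=8 ⇒ [4, 2, 6, 3, 15, 12, 9, 8, 5, 13, 11, 14]
3<8: swap(3,3), lo=4 mid=4 ⇒ [4, 2, 6, 3, 15, 12, 9, 8, 5, 13, 11, 14]
15>8: swap(4,8), hi=7 ⇒ [4, 2, 6, 3, 5, 12, 9, 8, 15, 13, 11, 14]
5<8: swap(4,4), lo=5 mid=5 ⇒ [4, 2, 6, 3, 5, 12, 9, 8, 15, 13, 11, 14]
12>8: swap(5,7), hi=6 ⇒ [4, 2, 6, 3, 5, 8, 9, 12, 15, 13, 11, 14]
8=8: mid=6
9>8: swap(6,6), hi=5 ⇒ [4, 2, 6, 3, 5, 8, 9, 12, 15, 13, 11, 14]
done. lo=5 hi=5; nums=[4, 2, 6, 3, 5, 8, 9, 12, 15, 13, 11, 14]

[4, 2, 6, 3, 5, 8, 9, 12, 15, 13, 11, 14]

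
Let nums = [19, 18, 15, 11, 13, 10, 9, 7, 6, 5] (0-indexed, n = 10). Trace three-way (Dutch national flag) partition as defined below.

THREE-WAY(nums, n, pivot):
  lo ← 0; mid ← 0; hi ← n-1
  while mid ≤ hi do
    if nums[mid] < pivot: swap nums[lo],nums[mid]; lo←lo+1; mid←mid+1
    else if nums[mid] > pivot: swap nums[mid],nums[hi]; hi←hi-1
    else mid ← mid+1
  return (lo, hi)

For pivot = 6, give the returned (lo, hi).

lo=0 mid=0 hi=9
19>6: swap(0,9), hi=8 ⇒ [5, 18, 15, 11, 13, 10, 9, 7, 6, 19]
5<6: swap(0,0), lo=1 mid=1 ⇒ [5, 18, 15, 11, 13, 10, 9, 7, 6, 19]
18>6: swap(1,8), hi=7 ⇒ [5, 6, 15, 11, 13, 10, 9, 7, 18, 19]
6=6: mid=2
15>6: swap(2,7), hi=6 ⇒ [5, 6, 7, 11, 13, 10, 9, 15, 18, 19]
7>6: swap(2,6), hi=5 ⇒ [5, 6, 9, 11, 13, 10, 7, 15, 18, 19]
9>6: swap(2,5), hi=4 ⇒ [5, 6, 10, 11, 13, 9, 7, 15, 18, 19]
10>6: swap(2,4), hi=3 ⇒ [5, 6, 13, 11, 10, 9, 7, 15, 18, 19]
13>6: swap(2,3), hi=2 ⇒ [5, 6, 11, 13, 10, 9, 7, 15, 18, 19]
11>6: swap(2,2), hi=1 ⇒ [5, 6, 11, 13, 10, 9, 7, 15, 18, 19]
done. lo=1 hi=1; nums=[5, 6, 11, 13, 10, 9, 7, 15, 18, 19]

(1, 1)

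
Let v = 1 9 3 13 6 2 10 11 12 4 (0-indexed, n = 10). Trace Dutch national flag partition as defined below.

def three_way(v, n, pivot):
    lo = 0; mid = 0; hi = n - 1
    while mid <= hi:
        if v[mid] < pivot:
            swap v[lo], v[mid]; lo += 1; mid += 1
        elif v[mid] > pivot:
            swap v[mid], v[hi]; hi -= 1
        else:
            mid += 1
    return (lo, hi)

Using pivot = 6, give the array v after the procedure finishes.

1 4 3 2 6 10 11 12 13 9

pivot = 6; lo=0, mid=0, hi=9
v[mid]=1<6: swap v[0],v[0]; lo=1,mid=1 → 1 9 3 13 6 2 10 11 12 4
v[mid]=9>6: swap v[1],v[9]; hi=8 → 1 4 3 13 6 2 10 11 12 9
v[mid]=4<6: swap v[1],v[1]; lo=2,mid=2 → 1 4 3 13 6 2 10 11 12 9
v[mid]=3<6: swap v[2],v[2]; lo=3,mid=3 → 1 4 3 13 6 2 10 11 12 9
v[mid]=13>6: swap v[3],v[8]; hi=7 → 1 4 3 12 6 2 10 11 13 9
v[mid]=12>6: swap v[3],v[7]; hi=6 → 1 4 3 11 6 2 10 12 13 9
v[mid]=11>6: swap v[3],v[6]; hi=5 → 1 4 3 10 6 2 11 12 13 9
v[mid]=10>6: swap v[3],v[5]; hi=4 → 1 4 3 2 6 10 11 12 13 9
v[mid]=2<6: swap v[3],v[3]; lo=4,mid=4 → 1 4 3 2 6 10 11 12 13 9
v[mid]=6=6: mid=5
end: lo=4, hi=4; v = 1 4 3 2 6 10 11 12 13 9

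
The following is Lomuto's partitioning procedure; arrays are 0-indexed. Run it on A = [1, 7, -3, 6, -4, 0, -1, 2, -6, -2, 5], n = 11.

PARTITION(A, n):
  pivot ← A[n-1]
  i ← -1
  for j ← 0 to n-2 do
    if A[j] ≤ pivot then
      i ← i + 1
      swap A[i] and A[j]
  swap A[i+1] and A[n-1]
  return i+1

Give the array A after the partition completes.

pivot = A[10] = 5; i = -1
j=0: A[0]=1 ≤ 5 → i=0, swap A[0],A[0] (no change) → [1, 7, -3, 6, -4, 0, -1, 2, -6, -2, 5]
j=1: A[1]=7 > 5 → no swap
j=2: A[2]=-3 ≤ 5 → i=1, swap A[1],A[2] → [1, -3, 7, 6, -4, 0, -1, 2, -6, -2, 5]
j=3: A[3]=6 > 5 → no swap
j=4: A[4]=-4 ≤ 5 → i=2, swap A[2],A[4] → [1, -3, -4, 6, 7, 0, -1, 2, -6, -2, 5]
j=5: A[5]=0 ≤ 5 → i=3, swap A[3],A[5] → [1, -3, -4, 0, 7, 6, -1, 2, -6, -2, 5]
j=6: A[6]=-1 ≤ 5 → i=4, swap A[4],A[6] → [1, -3, -4, 0, -1, 6, 7, 2, -6, -2, 5]
j=7: A[7]=2 ≤ 5 → i=5, swap A[5],A[7] → [1, -3, -4, 0, -1, 2, 7, 6, -6, -2, 5]
j=8: A[8]=-6 ≤ 5 → i=6, swap A[6],A[8] → [1, -3, -4, 0, -1, 2, -6, 6, 7, -2, 5]
j=9: A[9]=-2 ≤ 5 → i=7, swap A[7],A[9] → [1, -3, -4, 0, -1, 2, -6, -2, 7, 6, 5]
final swap A[8],A[10] → [1, -3, -4, 0, -1, 2, -6, -2, 5, 6, 7]; return 8

[1, -3, -4, 0, -1, 2, -6, -2, 5, 6, 7]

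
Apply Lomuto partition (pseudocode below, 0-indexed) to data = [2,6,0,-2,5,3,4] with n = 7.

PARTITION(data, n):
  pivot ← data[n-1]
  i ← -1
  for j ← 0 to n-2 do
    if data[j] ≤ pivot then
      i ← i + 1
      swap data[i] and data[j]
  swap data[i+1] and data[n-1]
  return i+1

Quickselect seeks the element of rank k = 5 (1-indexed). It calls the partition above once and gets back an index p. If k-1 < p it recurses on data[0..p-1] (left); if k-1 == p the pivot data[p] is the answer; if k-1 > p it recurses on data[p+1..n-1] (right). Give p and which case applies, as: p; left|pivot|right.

4; pivot

pivot = data[6] = 4; i = -1
j=0: data[0]=2 ≤ 4 → i=0, swap data[0],data[0] (no change) → [2,6,0,-2,5,3,4]
j=1: data[1]=6 > 4 → no swap
j=2: data[2]=0 ≤ 4 → i=1, swap data[1],data[2] → [2,0,6,-2,5,3,4]
j=3: data[3]=-2 ≤ 4 → i=2, swap data[2],data[3] → [2,0,-2,6,5,3,4]
j=4: data[4]=5 > 4 → no swap
j=5: data[5]=3 ≤ 4 → i=3, swap data[3],data[5] → [2,0,-2,3,5,6,4]
final swap data[4],data[6] → [2,0,-2,3,4,6,5]; return 4
p = 4; k-1 = 4 == 4 ⇒ pivot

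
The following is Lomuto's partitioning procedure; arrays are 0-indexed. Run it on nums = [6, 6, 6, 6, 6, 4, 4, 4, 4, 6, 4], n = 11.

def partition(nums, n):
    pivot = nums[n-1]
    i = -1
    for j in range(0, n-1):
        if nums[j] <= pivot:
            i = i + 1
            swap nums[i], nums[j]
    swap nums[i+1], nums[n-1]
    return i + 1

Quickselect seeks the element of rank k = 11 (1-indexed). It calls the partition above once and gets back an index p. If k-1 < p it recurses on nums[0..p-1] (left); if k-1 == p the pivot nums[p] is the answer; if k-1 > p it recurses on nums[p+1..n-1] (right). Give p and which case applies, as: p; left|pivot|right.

4; right

pivot = nums[10] = 4; i = -1
j=0: nums[0]=6 > 4 → no swap
j=1: nums[1]=6 > 4 → no swap
j=2: nums[2]=6 > 4 → no swap
j=3: nums[3]=6 > 4 → no swap
j=4: nums[4]=6 > 4 → no swap
j=5: nums[5]=4 ≤ 4 → i=0, swap nums[0],nums[5] → [4, 6, 6, 6, 6, 6, 4, 4, 4, 6, 4]
j=6: nums[6]=4 ≤ 4 → i=1, swap nums[1],nums[6] → [4, 4, 6, 6, 6, 6, 6, 4, 4, 6, 4]
j=7: nums[7]=4 ≤ 4 → i=2, swap nums[2],nums[7] → [4, 4, 4, 6, 6, 6, 6, 6, 4, 6, 4]
j=8: nums[8]=4 ≤ 4 → i=3, swap nums[3],nums[8] → [4, 4, 4, 4, 6, 6, 6, 6, 6, 6, 4]
j=9: nums[9]=6 > 4 → no swap
final swap nums[4],nums[10] → [4, 4, 4, 4, 4, 6, 6, 6, 6, 6, 6]; return 4
p = 4; k-1 = 10 > 4 ⇒ right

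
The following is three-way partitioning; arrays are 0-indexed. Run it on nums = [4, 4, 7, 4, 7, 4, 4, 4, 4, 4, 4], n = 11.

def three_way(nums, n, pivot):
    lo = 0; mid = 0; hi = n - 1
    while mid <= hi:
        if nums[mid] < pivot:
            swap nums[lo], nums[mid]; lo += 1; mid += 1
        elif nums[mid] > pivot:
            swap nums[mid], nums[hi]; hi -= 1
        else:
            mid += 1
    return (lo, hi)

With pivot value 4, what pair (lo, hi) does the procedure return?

(0, 8)

pivot = 4; lo=0, mid=0, hi=10
nums[mid]=4=4: mid=1
nums[mid]=4=4: mid=2
nums[mid]=7>4: swap nums[2],nums[10]; hi=9 → [4, 4, 4, 4, 7, 4, 4, 4, 4, 4, 7]
nums[mid]=4=4: mid=3
nums[mid]=4=4: mid=4
nums[mid]=7>4: swap nums[4],nums[9]; hi=8 → [4, 4, 4, 4, 4, 4, 4, 4, 4, 7, 7]
nums[mid]=4=4: mid=5
nums[mid]=4=4: mid=6
nums[mid]=4=4: mid=7
nums[mid]=4=4: mid=8
nums[mid]=4=4: mid=9
end: lo=0, hi=8; nums = [4, 4, 4, 4, 4, 4, 4, 4, 4, 7, 7]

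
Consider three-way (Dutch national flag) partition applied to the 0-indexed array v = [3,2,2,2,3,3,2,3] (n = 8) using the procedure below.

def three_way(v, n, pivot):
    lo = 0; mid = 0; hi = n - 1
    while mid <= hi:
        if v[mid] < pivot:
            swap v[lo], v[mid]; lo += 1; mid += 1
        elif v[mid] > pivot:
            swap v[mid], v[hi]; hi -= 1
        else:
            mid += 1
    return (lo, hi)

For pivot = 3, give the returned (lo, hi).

lo=0 mid=0 hi=7
3=3: mid=1
2<3: swap(0,1), lo=1 mid=2 ⇒ [2,3,2,2,3,3,2,3]
2<3: swap(1,2), lo=2 mid=3 ⇒ [2,2,3,2,3,3,2,3]
2<3: swap(2,3), lo=3 mid=4 ⇒ [2,2,2,3,3,3,2,3]
3=3: mid=5
3=3: mid=6
2<3: swap(3,6), lo=4 mid=7 ⇒ [2,2,2,2,3,3,3,3]
3=3: mid=8
done. lo=4 hi=7; v=[2,2,2,2,3,3,3,3]

(4, 7)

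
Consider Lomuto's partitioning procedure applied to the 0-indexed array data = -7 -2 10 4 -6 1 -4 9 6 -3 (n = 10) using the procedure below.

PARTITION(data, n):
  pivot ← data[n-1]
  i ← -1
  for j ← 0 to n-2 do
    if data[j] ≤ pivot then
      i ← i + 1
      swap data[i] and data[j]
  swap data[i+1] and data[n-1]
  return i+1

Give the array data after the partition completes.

-7 -6 -4 -3 -2 1 10 9 6 4

pivot = data[9] = -3; i = -1
j=0: data[0]=-7 ≤ -3 → i=0, swap data[0],data[0] (no change) → -7 -2 10 4 -6 1 -4 9 6 -3
j=1: data[1]=-2 > -3 → no swap
j=2: data[2]=10 > -3 → no swap
j=3: data[3]=4 > -3 → no swap
j=4: data[4]=-6 ≤ -3 → i=1, swap data[1],data[4] → -7 -6 10 4 -2 1 -4 9 6 -3
j=5: data[5]=1 > -3 → no swap
j=6: data[6]=-4 ≤ -3 → i=2, swap data[2],data[6] → -7 -6 -4 4 -2 1 10 9 6 -3
j=7: data[7]=9 > -3 → no swap
j=8: data[8]=6 > -3 → no swap
final swap data[3],data[9] → -7 -6 -4 -3 -2 1 10 9 6 4; return 3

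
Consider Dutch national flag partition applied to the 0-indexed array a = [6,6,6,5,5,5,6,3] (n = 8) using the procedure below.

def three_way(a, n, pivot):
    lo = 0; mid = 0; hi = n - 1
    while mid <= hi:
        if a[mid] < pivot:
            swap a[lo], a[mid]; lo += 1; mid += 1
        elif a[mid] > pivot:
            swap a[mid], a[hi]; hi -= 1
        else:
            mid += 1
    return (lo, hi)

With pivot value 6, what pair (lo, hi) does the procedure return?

(4, 7)

pivot = 6; lo=0, mid=0, hi=7
a[mid]=6=6: mid=1
a[mid]=6=6: mid=2
a[mid]=6=6: mid=3
a[mid]=5<6: swap a[0],a[3]; lo=1,mid=4 → [5,6,6,6,5,5,6,3]
a[mid]=5<6: swap a[1],a[4]; lo=2,mid=5 → [5,5,6,6,6,5,6,3]
a[mid]=5<6: swap a[2],a[5]; lo=3,mid=6 → [5,5,5,6,6,6,6,3]
a[mid]=6=6: mid=7
a[mid]=3<6: swap a[3],a[7]; lo=4,mid=8 → [5,5,5,3,6,6,6,6]
end: lo=4, hi=7; a = [5,5,5,3,6,6,6,6]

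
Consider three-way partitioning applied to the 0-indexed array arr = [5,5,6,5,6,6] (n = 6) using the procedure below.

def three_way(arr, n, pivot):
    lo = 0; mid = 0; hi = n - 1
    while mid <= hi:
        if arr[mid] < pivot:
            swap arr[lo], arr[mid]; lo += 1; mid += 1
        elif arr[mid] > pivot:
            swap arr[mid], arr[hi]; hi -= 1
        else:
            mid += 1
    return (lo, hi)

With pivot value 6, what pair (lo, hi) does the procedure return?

(3, 5)

pivot = 6; lo=0, mid=0, hi=5
arr[mid]=5<6: swap arr[0],arr[0]; lo=1,mid=1 → [5,5,6,5,6,6]
arr[mid]=5<6: swap arr[1],arr[1]; lo=2,mid=2 → [5,5,6,5,6,6]
arr[mid]=6=6: mid=3
arr[mid]=5<6: swap arr[2],arr[3]; lo=3,mid=4 → [5,5,5,6,6,6]
arr[mid]=6=6: mid=5
arr[mid]=6=6: mid=6
end: lo=3, hi=5; arr = [5,5,5,6,6,6]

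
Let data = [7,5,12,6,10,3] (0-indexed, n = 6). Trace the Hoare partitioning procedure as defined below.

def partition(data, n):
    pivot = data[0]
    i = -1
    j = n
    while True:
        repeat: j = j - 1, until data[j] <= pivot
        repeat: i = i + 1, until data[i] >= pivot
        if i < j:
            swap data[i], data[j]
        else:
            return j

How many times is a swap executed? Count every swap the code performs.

pivot = data[0] = 7; i = -1, j = 6
j→5 (data[5]=3≤7), i→0 (data[0]=7≥7); i<j, swap → [3,5,12,6,10,7]
j→3 (data[3]=6≤7), i→2 (data[2]=12≥7); i<j, swap → [3,5,6,12,10,7]
j→2, i→3; i≥j, return j=2. data = [3,5,6,12,10,7]

2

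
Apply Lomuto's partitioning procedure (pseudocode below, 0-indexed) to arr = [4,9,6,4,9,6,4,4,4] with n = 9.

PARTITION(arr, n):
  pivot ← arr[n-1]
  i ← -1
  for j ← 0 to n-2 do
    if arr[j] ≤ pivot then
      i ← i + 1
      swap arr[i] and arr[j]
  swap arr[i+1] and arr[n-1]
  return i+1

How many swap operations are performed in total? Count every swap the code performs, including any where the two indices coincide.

5

pivot = arr[8] = 4; i = -1
j=0: arr[0]=4 ≤ 4 → i=0, swap arr[0],arr[0] (no change) → [4,9,6,4,9,6,4,4,4]
j=1: arr[1]=9 > 4 → no swap
j=2: arr[2]=6 > 4 → no swap
j=3: arr[3]=4 ≤ 4 → i=1, swap arr[1],arr[3] → [4,4,6,9,9,6,4,4,4]
j=4: arr[4]=9 > 4 → no swap
j=5: arr[5]=6 > 4 → no swap
j=6: arr[6]=4 ≤ 4 → i=2, swap arr[2],arr[6] → [4,4,4,9,9,6,6,4,4]
j=7: arr[7]=4 ≤ 4 → i=3, swap arr[3],arr[7] → [4,4,4,4,9,6,6,9,4]
final swap arr[4],arr[8] → [4,4,4,4,4,6,6,9,9]; return 4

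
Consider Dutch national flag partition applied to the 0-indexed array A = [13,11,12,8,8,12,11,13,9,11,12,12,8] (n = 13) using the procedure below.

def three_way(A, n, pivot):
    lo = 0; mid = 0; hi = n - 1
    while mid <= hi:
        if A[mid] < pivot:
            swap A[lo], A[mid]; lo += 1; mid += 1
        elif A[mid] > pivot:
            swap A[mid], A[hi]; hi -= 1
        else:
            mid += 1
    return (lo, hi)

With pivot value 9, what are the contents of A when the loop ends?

lo=0 mid=0 hi=12
13>9: swap(0,12), hi=11 ⇒ [8,11,12,8,8,12,11,13,9,11,12,12,13]
8<9: swap(0,0), lo=1 mid=1 ⇒ [8,11,12,8,8,12,11,13,9,11,12,12,13]
11>9: swap(1,11), hi=10 ⇒ [8,12,12,8,8,12,11,13,9,11,12,11,13]
12>9: swap(1,10), hi=9 ⇒ [8,12,12,8,8,12,11,13,9,11,12,11,13]
12>9: swap(1,9), hi=8 ⇒ [8,11,12,8,8,12,11,13,9,12,12,11,13]
11>9: swap(1,8), hi=7 ⇒ [8,9,12,8,8,12,11,13,11,12,12,11,13]
9=9: mid=2
12>9: swap(2,7), hi=6 ⇒ [8,9,13,8,8,12,11,12,11,12,12,11,13]
13>9: swap(2,6), hi=5 ⇒ [8,9,11,8,8,12,13,12,11,12,12,11,13]
11>9: swap(2,5), hi=4 ⇒ [8,9,12,8,8,11,13,12,11,12,12,11,13]
12>9: swap(2,4), hi=3 ⇒ [8,9,8,8,12,11,13,12,11,12,12,11,13]
8<9: swap(1,2), lo=2 mid=3 ⇒ [8,8,9,8,12,11,13,12,11,12,12,11,13]
8<9: swap(2,3), lo=3 mid=4 ⇒ [8,8,8,9,12,11,13,12,11,12,12,11,13]
done. lo=3 hi=3; A=[8,8,8,9,12,11,13,12,11,12,12,11,13]

[8,8,8,9,12,11,13,12,11,12,12,11,13]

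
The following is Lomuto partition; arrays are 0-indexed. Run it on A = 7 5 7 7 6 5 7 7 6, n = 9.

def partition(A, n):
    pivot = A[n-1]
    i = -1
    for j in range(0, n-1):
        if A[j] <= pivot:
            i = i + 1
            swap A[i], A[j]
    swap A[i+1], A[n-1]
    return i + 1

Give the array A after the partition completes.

5 6 5 6 7 7 7 7 7

pivot=6, i=-1
j=0: 7>6, skip
j=1: 5≤6, i=0, swap(0,1) ⇒ 5 7 7 7 6 5 7 7 6
j=2: 7>6, skip
j=3: 7>6, skip
j=4: 6≤6, i=1, swap(1,4) ⇒ 5 6 7 7 7 5 7 7 6
j=5: 5≤6, i=2, swap(2,5) ⇒ 5 6 5 7 7 7 7 7 6
j=6: 7>6, skip
j=7: 7>6, skip
swap(3,8) ⇒ 5 6 5 6 7 7 7 7 7; return 3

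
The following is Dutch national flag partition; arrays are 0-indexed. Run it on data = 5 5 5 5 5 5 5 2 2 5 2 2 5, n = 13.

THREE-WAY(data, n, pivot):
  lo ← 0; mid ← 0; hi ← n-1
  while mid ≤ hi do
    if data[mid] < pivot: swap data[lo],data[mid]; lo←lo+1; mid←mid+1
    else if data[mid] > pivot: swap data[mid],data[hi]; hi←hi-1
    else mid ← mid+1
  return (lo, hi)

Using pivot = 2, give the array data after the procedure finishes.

lo=0 mid=0 hi=12
5>2: swap(0,12), hi=11 ⇒ 5 5 5 5 5 5 5 2 2 5 2 2 5
5>2: swap(0,11), hi=10 ⇒ 2 5 5 5 5 5 5 2 2 5 2 5 5
2=2: mid=1
5>2: swap(1,10), hi=9 ⇒ 2 2 5 5 5 5 5 2 2 5 5 5 5
2=2: mid=2
5>2: swap(2,9), hi=8 ⇒ 2 2 5 5 5 5 5 2 2 5 5 5 5
5>2: swap(2,8), hi=7 ⇒ 2 2 2 5 5 5 5 2 5 5 5 5 5
2=2: mid=3
5>2: swap(3,7), hi=6 ⇒ 2 2 2 2 5 5 5 5 5 5 5 5 5
2=2: mid=4
5>2: swap(4,6), hi=5 ⇒ 2 2 2 2 5 5 5 5 5 5 5 5 5
5>2: swap(4,5), hi=4 ⇒ 2 2 2 2 5 5 5 5 5 5 5 5 5
5>2: swap(4,4), hi=3 ⇒ 2 2 2 2 5 5 5 5 5 5 5 5 5
done. lo=0 hi=3; data=2 2 2 2 5 5 5 5 5 5 5 5 5

2 2 2 2 5 5 5 5 5 5 5 5 5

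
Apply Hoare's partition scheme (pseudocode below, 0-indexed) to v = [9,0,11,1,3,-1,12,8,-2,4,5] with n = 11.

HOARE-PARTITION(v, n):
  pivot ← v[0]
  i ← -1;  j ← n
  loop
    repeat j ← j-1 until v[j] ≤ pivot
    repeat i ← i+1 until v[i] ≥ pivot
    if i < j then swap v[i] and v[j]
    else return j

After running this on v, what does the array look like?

[5,0,4,1,3,-1,-2,8,12,11,9]

pivot = v[0] = 9; i = -1, j = 11
j→10 (v[10]=5≤9), i→0 (v[0]=9≥9); i<j, swap → [5,0,11,1,3,-1,12,8,-2,4,9]
j→9 (v[9]=4≤9), i→2 (v[2]=11≥9); i<j, swap → [5,0,4,1,3,-1,12,8,-2,11,9]
j→8 (v[8]=-2≤9), i→6 (v[6]=12≥9); i<j, swap → [5,0,4,1,3,-1,-2,8,12,11,9]
j→7, i→8; i≥j, return j=7. v = [5,0,4,1,3,-1,-2,8,12,11,9]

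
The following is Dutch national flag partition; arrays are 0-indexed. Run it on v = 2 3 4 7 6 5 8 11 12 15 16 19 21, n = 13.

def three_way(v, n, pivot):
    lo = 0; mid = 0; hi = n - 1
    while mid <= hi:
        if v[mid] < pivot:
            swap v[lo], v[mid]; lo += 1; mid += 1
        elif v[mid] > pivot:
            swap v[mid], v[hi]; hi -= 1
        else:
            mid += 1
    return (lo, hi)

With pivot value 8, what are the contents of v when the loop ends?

2 3 4 7 6 5 8 12 15 16 19 21 11

pivot = 8; lo=0, mid=0, hi=12
v[mid]=2<8: swap v[0],v[0]; lo=1,mid=1 → 2 3 4 7 6 5 8 11 12 15 16 19 21
v[mid]=3<8: swap v[1],v[1]; lo=2,mid=2 → 2 3 4 7 6 5 8 11 12 15 16 19 21
v[mid]=4<8: swap v[2],v[2]; lo=3,mid=3 → 2 3 4 7 6 5 8 11 12 15 16 19 21
v[mid]=7<8: swap v[3],v[3]; lo=4,mid=4 → 2 3 4 7 6 5 8 11 12 15 16 19 21
v[mid]=6<8: swap v[4],v[4]; lo=5,mid=5 → 2 3 4 7 6 5 8 11 12 15 16 19 21
v[mid]=5<8: swap v[5],v[5]; lo=6,mid=6 → 2 3 4 7 6 5 8 11 12 15 16 19 21
v[mid]=8=8: mid=7
v[mid]=11>8: swap v[7],v[12]; hi=11 → 2 3 4 7 6 5 8 21 12 15 16 19 11
v[mid]=21>8: swap v[7],v[11]; hi=10 → 2 3 4 7 6 5 8 19 12 15 16 21 11
v[mid]=19>8: swap v[7],v[10]; hi=9 → 2 3 4 7 6 5 8 16 12 15 19 21 11
v[mid]=16>8: swap v[7],v[9]; hi=8 → 2 3 4 7 6 5 8 15 12 16 19 21 11
v[mid]=15>8: swap v[7],v[8]; hi=7 → 2 3 4 7 6 5 8 12 15 16 19 21 11
v[mid]=12>8: swap v[7],v[7]; hi=6 → 2 3 4 7 6 5 8 12 15 16 19 21 11
end: lo=6, hi=6; v = 2 3 4 7 6 5 8 12 15 16 19 21 11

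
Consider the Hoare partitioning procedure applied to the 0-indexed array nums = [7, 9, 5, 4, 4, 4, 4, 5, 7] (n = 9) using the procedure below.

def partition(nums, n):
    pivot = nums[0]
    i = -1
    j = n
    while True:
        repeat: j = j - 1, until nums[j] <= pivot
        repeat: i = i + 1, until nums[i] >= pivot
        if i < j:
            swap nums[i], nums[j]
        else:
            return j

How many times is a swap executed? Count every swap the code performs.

2

pivot = nums[0] = 7; i = -1, j = 9
j→8 (nums[8]=7≤7), i→0 (nums[0]=7≥7); i<j, swap → [7, 9, 5, 4, 4, 4, 4, 5, 7]
j→7 (nums[7]=5≤7), i→1 (nums[1]=9≥7); i<j, swap → [7, 5, 5, 4, 4, 4, 4, 9, 7]
j→6, i→7; i≥j, return j=6. nums = [7, 5, 5, 4, 4, 4, 4, 9, 7]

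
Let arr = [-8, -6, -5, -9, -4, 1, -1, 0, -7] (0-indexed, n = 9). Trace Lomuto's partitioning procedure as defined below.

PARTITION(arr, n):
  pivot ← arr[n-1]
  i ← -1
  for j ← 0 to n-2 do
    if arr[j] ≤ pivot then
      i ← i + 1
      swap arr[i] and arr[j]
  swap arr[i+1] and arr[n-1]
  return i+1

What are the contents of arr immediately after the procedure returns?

pivot = arr[8] = -7; i = -1
j=0: arr[0]=-8 ≤ -7 → i=0, swap arr[0],arr[0] (no change) → [-8, -6, -5, -9, -4, 1, -1, 0, -7]
j=1: arr[1]=-6 > -7 → no swap
j=2: arr[2]=-5 > -7 → no swap
j=3: arr[3]=-9 ≤ -7 → i=1, swap arr[1],arr[3] → [-8, -9, -5, -6, -4, 1, -1, 0, -7]
j=4: arr[4]=-4 > -7 → no swap
j=5: arr[5]=1 > -7 → no swap
j=6: arr[6]=-1 > -7 → no swap
j=7: arr[7]=0 > -7 → no swap
final swap arr[2],arr[8] → [-8, -9, -7, -6, -4, 1, -1, 0, -5]; return 2

[-8, -9, -7, -6, -4, 1, -1, 0, -5]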